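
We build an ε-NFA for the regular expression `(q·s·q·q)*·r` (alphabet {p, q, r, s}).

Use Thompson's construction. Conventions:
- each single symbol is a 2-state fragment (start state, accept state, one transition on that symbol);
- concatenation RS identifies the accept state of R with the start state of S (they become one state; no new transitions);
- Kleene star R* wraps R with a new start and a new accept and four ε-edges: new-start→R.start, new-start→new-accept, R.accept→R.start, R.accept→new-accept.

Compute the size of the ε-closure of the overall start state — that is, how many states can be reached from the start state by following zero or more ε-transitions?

3

Let C(F) = |ε-closure(F.start)| within fragment F, and note whether F accepts ε. Symbol fragments have C = 1 and do not accept ε. Then:
  q·s·q·q → same as the first factor's closure: |closure| = 1
  (q·s·q·q)* → new start has ε-edges to the inner start and to the new accept, so |closure| = 2 + 1 = 3
  (q·s·q·q)*·r → the left operand accepts ε, so the closure extends into the next operand (the shared merged state is already counted); |closure| = 3 + (1−1) = 3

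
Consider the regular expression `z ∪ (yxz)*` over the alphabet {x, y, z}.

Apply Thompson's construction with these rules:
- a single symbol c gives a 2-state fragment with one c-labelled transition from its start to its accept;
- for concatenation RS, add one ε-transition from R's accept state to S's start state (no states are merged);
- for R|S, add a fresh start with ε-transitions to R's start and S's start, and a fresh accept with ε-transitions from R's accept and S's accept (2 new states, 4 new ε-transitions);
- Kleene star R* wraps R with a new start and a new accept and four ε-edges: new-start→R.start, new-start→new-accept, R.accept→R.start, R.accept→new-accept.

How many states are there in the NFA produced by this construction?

12

Bottom-up over the parse tree:
Each of the 4 symbol leaves contributes a 2-state fragment.
  yxz → 6 states
  (yxz)* → 8 states
  z ∪ (yxz)* → 12 states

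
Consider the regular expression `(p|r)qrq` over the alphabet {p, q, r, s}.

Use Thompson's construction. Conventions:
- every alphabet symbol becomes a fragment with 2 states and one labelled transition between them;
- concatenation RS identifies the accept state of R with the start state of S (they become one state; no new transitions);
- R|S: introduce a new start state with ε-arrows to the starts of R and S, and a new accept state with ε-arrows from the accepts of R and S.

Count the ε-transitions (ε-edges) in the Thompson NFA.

Building bottom-up:
Each of the 5 symbol leaves contributes 0 ε-transitions.
  p|r → 4 ε-transitions
  (p|r)qrq → 4 ε-transitions

4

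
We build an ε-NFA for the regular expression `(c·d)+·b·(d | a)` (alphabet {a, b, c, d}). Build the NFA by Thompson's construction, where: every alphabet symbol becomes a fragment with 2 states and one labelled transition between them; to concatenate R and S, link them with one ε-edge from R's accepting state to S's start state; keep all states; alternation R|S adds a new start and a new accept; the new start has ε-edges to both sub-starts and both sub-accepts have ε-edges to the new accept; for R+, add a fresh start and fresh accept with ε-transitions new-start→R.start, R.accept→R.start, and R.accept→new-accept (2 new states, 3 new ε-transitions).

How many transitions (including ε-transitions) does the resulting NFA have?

15

Building bottom-up:
Each of the 5 symbol leaves contributes 1 transition (1 symbol, 0 ε).
  c·d = 3 transitions (2 symbol, 1 ε)
  (c·d)+ = 6 transitions (2 symbol, 4 ε)
  d | a = 6 transitions (2 symbol, 4 ε)
  (c·d)+·b·(d | a) = 15 transitions (5 symbol, 10 ε)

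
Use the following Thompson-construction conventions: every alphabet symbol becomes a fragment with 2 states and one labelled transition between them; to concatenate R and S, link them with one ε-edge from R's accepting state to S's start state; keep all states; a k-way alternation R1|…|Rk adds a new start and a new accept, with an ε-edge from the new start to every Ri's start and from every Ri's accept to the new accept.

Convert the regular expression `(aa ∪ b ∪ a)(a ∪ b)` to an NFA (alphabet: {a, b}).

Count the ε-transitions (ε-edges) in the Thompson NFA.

Building bottom-up:
Each of the 6 symbol leaves contributes 0 ε-transitions.
  aa : 1 ε-transition
  aa ∪ b ∪ a : 7 ε-transitions
  a ∪ b : 4 ε-transitions
  (aa ∪ b ∪ a)(a ∪ b) : 12 ε-transitions

12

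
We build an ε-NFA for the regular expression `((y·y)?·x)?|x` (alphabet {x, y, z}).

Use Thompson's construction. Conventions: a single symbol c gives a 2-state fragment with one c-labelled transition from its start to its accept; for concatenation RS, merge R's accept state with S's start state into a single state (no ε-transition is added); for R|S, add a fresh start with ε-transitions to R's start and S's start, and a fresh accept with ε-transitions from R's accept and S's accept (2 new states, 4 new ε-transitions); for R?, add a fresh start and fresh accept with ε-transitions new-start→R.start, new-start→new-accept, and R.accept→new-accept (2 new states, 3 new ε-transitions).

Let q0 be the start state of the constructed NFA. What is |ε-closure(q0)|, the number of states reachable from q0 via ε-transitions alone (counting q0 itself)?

8

Let C(F) = |ε-closure(F.start)| within fragment F, and note whether F accepts ε. Symbol fragments have C = 1 and do not accept ε. Then:
  y·y — C equals the left operand's closure size = 1 (its accept is not ε-reachable, so the closure stops there)
  (y·y)? — new start has ε-edges to the inner start and to the new accept, so C = 2 + 1 = 3
  (y·y)?·x — the left operand accepts ε, so the closure extends into the next operand (the shared merged state is already counted); C = 3 + (1−1) = 3
  ((y·y)?·x)? — C = 1 (new start) + 3 (body) + 1 (new accept, via ε) = 5
  ((y·y)?·x)?|x — new start ε-reaches every alternative's start; at least one alternative accepts ε, so the union's new accept is reached too: C = 1 + 5 + 1 + 1 = 8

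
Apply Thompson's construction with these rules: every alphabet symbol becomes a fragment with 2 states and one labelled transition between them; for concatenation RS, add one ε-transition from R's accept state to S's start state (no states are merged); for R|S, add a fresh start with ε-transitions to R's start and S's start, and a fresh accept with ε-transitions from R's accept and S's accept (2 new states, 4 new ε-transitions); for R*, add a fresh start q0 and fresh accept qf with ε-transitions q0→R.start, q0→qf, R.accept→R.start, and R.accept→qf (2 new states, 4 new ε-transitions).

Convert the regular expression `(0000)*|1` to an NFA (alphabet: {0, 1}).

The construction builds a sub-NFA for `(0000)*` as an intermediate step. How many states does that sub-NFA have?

10

Fragment for `(0000)*`:
Each of the 4 symbol leaves contributes a 2-state fragment.
  0000 : 8 states
  (0000)* : 10 states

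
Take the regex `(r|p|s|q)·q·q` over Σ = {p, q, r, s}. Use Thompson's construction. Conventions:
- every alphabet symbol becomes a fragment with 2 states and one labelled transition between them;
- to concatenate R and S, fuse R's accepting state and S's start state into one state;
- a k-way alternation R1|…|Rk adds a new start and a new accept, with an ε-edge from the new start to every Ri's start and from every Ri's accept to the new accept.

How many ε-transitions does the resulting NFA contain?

8

Recursing over subexpressions:
Each of the 6 symbol leaves contributes 0 ε-transitions.
  r|p|s|q → 8 ε-transitions
  (r|p|s|q)·q·q → 8 ε-transitions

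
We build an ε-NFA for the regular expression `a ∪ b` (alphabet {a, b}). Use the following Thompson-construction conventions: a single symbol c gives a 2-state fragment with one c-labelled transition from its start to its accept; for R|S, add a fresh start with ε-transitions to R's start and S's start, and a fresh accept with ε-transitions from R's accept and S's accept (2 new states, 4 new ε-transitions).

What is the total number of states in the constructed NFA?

Recursing over subexpressions:
Each of the 2 symbol leaves contributes a 2-state fragment.
  a ∪ b → 6 states

6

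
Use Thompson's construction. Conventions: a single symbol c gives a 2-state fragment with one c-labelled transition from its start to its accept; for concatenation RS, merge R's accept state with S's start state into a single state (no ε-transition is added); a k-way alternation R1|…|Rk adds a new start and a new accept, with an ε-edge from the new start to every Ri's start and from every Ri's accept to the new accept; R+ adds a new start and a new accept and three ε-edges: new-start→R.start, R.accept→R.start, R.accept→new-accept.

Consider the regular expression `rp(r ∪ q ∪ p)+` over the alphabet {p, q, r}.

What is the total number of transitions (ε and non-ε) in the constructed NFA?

By structural recursion:
Each of the 5 symbol leaves contributes 1 transition (1 symbol, 0 ε).
  r ∪ q ∪ p → 9 transitions (3 symbol, 6 ε)
  (r ∪ q ∪ p)+ → 12 transitions (3 symbol, 9 ε)
  rp(r ∪ q ∪ p)+ → 14 transitions (5 symbol, 9 ε)

14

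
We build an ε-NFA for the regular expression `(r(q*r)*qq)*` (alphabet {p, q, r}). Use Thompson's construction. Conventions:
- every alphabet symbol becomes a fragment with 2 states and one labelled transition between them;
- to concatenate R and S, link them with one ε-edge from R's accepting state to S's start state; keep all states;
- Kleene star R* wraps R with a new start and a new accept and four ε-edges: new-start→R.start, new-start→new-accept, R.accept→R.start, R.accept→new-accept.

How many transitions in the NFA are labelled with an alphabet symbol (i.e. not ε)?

5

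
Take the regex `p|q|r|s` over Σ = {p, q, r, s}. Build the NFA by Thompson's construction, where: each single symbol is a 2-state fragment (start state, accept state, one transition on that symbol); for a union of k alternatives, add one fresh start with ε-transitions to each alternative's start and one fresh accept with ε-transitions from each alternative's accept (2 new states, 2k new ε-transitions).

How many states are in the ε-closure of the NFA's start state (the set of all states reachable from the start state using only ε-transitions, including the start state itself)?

5

Compute the ε-closure size of each fragment's start state recursively; a symbol fragment's start has no outgoing ε-edge, so its closure is just itself (size 1).
  p|q|r|s : new start ε-reaches every alternative's start; none of them accept ε, so the new accept is not reached: C = 1 + 1 + 1 + 1 + 1 = 5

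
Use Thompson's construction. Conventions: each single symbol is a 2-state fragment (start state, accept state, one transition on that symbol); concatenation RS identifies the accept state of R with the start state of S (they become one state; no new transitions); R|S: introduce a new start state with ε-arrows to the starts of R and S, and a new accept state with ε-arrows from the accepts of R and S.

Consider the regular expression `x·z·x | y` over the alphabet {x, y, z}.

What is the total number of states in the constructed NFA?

Per subexpression:
Each of the 4 symbol leaves contributes a 2-state fragment.
  x·z·x — 4 states
  x·z·x | y — 8 states

8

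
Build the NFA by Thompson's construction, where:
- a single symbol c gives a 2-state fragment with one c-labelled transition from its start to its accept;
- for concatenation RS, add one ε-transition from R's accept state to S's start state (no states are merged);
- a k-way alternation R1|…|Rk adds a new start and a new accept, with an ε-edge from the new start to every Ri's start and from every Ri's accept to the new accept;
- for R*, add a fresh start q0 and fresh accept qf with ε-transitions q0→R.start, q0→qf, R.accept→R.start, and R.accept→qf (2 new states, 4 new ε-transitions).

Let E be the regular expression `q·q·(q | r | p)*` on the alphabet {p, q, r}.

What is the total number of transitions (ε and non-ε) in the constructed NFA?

Bottom-up over the parse tree:
Each of the 5 symbol leaves contributes 1 transition (1 symbol, 0 ε).
  q | r | p → 9 transitions (3 symbol, 6 ε)
  (q | r | p)* → 13 transitions (3 symbol, 10 ε)
  q·q·(q | r | p)* → 17 transitions (5 symbol, 12 ε)

17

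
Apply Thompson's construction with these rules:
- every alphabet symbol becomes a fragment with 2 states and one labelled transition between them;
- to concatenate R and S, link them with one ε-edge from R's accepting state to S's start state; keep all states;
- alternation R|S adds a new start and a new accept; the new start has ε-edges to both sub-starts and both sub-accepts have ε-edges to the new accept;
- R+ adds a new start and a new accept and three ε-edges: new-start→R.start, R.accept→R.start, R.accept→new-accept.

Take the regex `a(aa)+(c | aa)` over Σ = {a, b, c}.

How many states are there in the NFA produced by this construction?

By structural recursion:
Each of the 6 symbol leaves contributes a 2-state fragment.
  aa : 4 states
  (aa)+ : 6 states
  aa : 4 states
  c | aa : 8 states
  a(aa)+(c | aa) : 16 states

16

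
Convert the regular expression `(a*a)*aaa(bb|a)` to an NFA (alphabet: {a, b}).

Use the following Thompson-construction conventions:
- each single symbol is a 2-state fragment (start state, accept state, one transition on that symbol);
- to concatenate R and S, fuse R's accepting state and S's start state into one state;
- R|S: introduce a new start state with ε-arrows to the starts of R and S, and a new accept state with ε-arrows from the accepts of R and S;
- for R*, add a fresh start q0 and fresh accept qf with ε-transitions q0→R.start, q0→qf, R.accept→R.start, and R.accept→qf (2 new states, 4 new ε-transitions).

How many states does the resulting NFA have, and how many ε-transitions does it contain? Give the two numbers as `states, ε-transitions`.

Bottom-up over the parse tree:
Each of the 8 symbol leaves contributes 2 states and 0 ε-transitions.
  a* → 4 states, 4 ε-transitions
  a*a → 5 states, 4 ε-transitions
  (a*a)* → 7 states, 8 ε-transitions
  bb → 3 states, 0 ε-transitions
  bb|a → 7 states, 4 ε-transitions
  (a*a)*aaa(bb|a) → 16 states, 12 ε-transitions

16, 12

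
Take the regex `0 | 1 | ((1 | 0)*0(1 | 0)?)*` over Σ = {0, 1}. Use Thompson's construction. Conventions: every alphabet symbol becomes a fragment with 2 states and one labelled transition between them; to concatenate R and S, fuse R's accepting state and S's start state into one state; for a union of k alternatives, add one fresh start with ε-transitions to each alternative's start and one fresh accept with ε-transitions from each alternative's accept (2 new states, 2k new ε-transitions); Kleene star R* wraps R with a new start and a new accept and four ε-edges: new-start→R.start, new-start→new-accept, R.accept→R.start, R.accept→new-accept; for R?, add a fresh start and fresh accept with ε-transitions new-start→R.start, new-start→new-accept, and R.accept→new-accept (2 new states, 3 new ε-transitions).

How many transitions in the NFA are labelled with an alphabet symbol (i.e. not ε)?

7

Recursing over subexpressions:
Each of the 7 symbol leaves contributes exactly 1 symbol transition.
  1 | 0 → 2 symbol transitions
  (1 | 0)* → 2 symbol transitions
  1 | 0 → 2 symbol transitions
  (1 | 0)? → 2 symbol transitions
  (1 | 0)*0(1 | 0)? → 5 symbol transitions
  ((1 | 0)*0(1 | 0)?)* → 5 symbol transitions
  0 | 1 | ((1 | 0)*0(1 | 0)?)* → 7 symbol transitions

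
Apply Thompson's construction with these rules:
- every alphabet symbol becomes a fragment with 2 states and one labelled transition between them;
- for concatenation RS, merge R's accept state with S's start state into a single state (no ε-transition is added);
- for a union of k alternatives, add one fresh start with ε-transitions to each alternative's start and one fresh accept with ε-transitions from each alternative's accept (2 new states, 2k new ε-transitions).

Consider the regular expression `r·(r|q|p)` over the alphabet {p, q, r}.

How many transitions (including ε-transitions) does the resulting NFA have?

10

By structural recursion:
Each of the 4 symbol leaves contributes 1 transition (1 symbol, 0 ε).
  r|q|p = 9 transitions (3 symbol, 6 ε)
  r·(r|q|p) = 10 transitions (4 symbol, 6 ε)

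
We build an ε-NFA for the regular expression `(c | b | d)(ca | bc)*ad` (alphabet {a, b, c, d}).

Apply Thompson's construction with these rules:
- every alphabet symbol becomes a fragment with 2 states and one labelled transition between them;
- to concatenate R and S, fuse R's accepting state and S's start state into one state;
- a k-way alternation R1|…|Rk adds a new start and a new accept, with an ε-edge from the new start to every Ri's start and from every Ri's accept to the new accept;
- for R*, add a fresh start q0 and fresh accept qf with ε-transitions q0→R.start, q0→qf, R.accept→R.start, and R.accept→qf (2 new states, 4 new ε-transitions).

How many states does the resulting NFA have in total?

Building bottom-up:
Each of the 9 symbol leaves contributes a 2-state fragment.
  c | b | d — 8 states
  ca — 3 states
  bc — 3 states
  ca | bc — 8 states
  (ca | bc)* — 10 states
  (c | b | d)(ca | bc)*ad — 19 states

19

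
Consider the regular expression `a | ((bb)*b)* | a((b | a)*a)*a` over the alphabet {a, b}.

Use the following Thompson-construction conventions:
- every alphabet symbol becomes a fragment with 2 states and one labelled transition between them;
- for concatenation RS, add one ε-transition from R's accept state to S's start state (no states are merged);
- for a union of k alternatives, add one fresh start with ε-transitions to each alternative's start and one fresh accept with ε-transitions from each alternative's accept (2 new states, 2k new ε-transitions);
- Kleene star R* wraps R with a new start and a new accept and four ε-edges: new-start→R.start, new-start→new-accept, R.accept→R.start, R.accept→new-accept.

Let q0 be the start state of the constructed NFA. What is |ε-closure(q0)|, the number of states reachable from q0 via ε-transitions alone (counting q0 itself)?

10

Compute the ε-closure size of each fragment's start state recursively; a symbol fragment's start has no outgoing ε-edge, so its closure is just itself (size 1).
  bb : |ε-closure| equals the left operand's closure size = 1 (its accept is not ε-reachable, so the closure stops there)
  (bb)* : the star's fresh start ε-reaches both the body's start and the fresh accept: |ε-closure| = 2 + 1 = 3
  (bb)*b : the left operand accepts ε, so the closure extends into the next operand (via the concat ε-link); |ε-closure| = 3 + 1 = 4
  ((bb)*b)* : |ε-closure| = 1 (new start) + 4 (body) + 1 (new accept) = 6
  b | a : new start ε-reaches every alternative's start; none of them accept ε, so the new accept is not reached: |ε-closure| = 1 + 1 + 1 = 3
  (b | a)* : the star's fresh start ε-reaches both the body's start and the fresh accept: |ε-closure| = 2 + 3 = 5
  (b | a)*a : |ε-closure| = 5 + 1 = 6 (closure spills across the concat boundary because the left factor accepts ε)
  ((b | a)*a)* : the star's fresh start ε-reaches both the body's start and the fresh accept: |ε-closure| = 2 + 6 = 8
  a((b | a)*a)*a : |ε-closure| equals the left operand's closure size = 1 (its accept is not ε-reachable, so the closure stops there)
  a | ((bb)*b)* | a((b | a)*a)*a : |ε-closure| = 1 (new start) + (1 + 6 + 1) + 1 (new accept, since some branch ε-reaches its own accept) = 10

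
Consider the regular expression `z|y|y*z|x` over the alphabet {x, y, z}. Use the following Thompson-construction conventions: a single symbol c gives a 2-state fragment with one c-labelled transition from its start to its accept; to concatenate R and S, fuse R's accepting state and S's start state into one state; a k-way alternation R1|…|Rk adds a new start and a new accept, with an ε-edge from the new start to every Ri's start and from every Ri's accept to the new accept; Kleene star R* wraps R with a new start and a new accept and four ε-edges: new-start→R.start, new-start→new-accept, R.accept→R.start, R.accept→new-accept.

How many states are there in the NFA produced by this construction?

Building bottom-up:
Each of the 5 symbol leaves contributes a 2-state fragment.
  y* → 4 states
  y*z → 5 states
  z|y|y*z|x → 13 states

13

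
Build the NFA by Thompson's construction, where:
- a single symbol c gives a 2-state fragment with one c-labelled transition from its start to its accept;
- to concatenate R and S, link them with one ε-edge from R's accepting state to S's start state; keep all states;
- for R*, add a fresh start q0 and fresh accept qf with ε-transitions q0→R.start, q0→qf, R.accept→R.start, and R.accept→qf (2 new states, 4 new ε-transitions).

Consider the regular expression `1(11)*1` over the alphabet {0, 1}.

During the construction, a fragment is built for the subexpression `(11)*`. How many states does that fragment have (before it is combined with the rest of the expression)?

Fragment for `(11)*`:
Each of the 2 symbol leaves contributes a 2-state fragment.
  11 → 4 states
  (11)* → 6 states

6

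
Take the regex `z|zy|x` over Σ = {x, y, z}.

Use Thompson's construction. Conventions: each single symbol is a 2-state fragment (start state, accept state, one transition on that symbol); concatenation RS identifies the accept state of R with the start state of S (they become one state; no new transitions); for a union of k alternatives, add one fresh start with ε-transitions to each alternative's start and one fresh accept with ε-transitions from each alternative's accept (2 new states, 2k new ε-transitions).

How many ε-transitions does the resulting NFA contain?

6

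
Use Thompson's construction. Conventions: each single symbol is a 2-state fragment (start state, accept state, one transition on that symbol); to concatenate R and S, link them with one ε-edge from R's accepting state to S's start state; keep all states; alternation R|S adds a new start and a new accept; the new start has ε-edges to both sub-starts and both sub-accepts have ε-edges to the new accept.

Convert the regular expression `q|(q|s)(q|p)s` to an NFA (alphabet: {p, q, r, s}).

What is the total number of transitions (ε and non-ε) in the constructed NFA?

20

Bottom-up over the parse tree:
Each of the 6 symbol leaves contributes 1 transition (1 symbol, 0 ε).
  q|s = 6 transitions (2 symbol, 4 ε)
  q|p = 6 transitions (2 symbol, 4 ε)
  (q|s)(q|p)s = 15 transitions (5 symbol, 10 ε)
  q|(q|s)(q|p)s = 20 transitions (6 symbol, 14 ε)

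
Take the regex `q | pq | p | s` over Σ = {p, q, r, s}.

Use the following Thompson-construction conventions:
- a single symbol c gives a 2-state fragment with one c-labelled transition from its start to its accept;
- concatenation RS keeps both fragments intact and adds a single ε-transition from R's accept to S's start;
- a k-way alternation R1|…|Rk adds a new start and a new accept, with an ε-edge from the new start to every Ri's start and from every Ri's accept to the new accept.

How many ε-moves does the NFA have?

Building bottom-up:
Each of the 5 symbol leaves contributes 0 ε-transitions.
  pq — 1 ε-transition
  q | pq | p | s — 9 ε-transitions

9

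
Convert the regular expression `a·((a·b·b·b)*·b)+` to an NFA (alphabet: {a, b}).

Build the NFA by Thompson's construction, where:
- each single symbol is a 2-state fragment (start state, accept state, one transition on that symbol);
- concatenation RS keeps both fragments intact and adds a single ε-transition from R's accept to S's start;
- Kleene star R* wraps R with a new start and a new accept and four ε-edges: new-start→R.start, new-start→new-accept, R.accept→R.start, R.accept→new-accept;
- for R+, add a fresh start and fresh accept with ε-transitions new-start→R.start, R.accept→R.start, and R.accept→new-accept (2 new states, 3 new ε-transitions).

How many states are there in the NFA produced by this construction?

Per subexpression:
Each of the 6 symbol leaves contributes a 2-state fragment.
  a·b·b·b = 8 states
  (a·b·b·b)* = 10 states
  (a·b·b·b)*·b = 12 states
  ((a·b·b·b)*·b)+ = 14 states
  a·((a·b·b·b)*·b)+ = 16 states

16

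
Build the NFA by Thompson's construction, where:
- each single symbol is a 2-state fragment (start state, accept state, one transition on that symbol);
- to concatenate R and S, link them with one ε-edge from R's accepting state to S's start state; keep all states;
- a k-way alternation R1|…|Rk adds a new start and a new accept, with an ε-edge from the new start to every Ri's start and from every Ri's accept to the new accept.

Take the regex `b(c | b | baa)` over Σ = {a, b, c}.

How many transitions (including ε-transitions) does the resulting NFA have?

Per subexpression:
Each of the 6 symbol leaves contributes 1 transition (1 symbol, 0 ε).
  baa — 5 transitions (3 symbol, 2 ε)
  c | b | baa — 13 transitions (5 symbol, 8 ε)
  b(c | b | baa) — 15 transitions (6 symbol, 9 ε)

15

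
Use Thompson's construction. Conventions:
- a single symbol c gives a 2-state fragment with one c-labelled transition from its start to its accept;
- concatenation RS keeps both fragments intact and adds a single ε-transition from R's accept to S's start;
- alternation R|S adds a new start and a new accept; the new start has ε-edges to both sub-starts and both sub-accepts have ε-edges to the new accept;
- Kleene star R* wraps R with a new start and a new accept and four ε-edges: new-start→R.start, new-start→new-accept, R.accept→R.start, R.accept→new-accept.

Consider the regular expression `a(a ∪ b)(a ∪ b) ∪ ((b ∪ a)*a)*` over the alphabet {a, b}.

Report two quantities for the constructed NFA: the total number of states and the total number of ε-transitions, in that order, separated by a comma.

Building bottom-up:
Each of the 8 symbol leaves contributes 2 states and 0 ε-transitions.
  a ∪ b → 6 states, 4 ε-transitions
  a ∪ b → 6 states, 4 ε-transitions
  a(a ∪ b)(a ∪ b) → 14 states, 10 ε-transitions
  b ∪ a → 6 states, 4 ε-transitions
  (b ∪ a)* → 8 states, 8 ε-transitions
  (b ∪ a)*a → 10 states, 9 ε-transitions
  ((b ∪ a)*a)* → 12 states, 13 ε-transitions
  a(a ∪ b)(a ∪ b) ∪ ((b ∪ a)*a)* → 28 states, 27 ε-transitions

28, 27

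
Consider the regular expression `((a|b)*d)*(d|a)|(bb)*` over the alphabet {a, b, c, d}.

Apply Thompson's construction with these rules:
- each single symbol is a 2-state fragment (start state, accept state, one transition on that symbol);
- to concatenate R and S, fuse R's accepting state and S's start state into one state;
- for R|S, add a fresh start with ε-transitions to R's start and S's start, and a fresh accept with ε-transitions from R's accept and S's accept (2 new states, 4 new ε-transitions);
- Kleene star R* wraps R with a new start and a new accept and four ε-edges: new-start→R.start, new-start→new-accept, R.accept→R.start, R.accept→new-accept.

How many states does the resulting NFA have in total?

Bottom-up over the parse tree:
Each of the 7 symbol leaves contributes a 2-state fragment.
  a|b — 6 states
  (a|b)* — 8 states
  (a|b)*d — 9 states
  ((a|b)*d)* — 11 states
  d|a — 6 states
  ((a|b)*d)*(d|a) — 16 states
  bb — 3 states
  (bb)* — 5 states
  ((a|b)*d)*(d|a)|(bb)* — 23 states

23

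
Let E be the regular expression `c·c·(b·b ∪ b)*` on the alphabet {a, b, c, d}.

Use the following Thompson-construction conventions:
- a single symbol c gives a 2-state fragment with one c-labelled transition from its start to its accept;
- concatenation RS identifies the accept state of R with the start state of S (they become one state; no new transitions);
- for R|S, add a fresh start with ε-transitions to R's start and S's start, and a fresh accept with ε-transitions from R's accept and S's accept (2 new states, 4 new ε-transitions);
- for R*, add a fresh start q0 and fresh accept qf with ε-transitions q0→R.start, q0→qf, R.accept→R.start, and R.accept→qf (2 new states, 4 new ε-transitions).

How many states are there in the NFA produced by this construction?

Bottom-up over the parse tree:
Each of the 5 symbol leaves contributes a 2-state fragment.
  b·b → 3 states
  b·b ∪ b → 7 states
  (b·b ∪ b)* → 9 states
  c·c·(b·b ∪ b)* → 11 states

11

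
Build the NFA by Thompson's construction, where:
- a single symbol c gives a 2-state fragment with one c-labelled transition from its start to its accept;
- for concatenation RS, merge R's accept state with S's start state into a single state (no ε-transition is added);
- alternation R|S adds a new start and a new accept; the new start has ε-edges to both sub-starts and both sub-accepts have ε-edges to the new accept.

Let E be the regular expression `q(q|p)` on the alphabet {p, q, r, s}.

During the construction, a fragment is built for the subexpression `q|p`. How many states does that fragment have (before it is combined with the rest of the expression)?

6

Fragment for `q|p`:
Each of the 2 symbol leaves contributes a 2-state fragment.
  q|p = 6 states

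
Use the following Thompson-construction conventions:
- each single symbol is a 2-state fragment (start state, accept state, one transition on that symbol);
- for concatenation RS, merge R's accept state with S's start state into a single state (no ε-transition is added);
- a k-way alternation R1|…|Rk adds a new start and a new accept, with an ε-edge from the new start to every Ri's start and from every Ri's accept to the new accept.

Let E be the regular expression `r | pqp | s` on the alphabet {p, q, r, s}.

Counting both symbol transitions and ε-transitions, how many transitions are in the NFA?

Recursing over subexpressions:
Each of the 5 symbol leaves contributes 1 transition (1 symbol, 0 ε).
  pqp → 3 transitions (3 symbol, 0 ε)
  r | pqp | s → 11 transitions (5 symbol, 6 ε)

11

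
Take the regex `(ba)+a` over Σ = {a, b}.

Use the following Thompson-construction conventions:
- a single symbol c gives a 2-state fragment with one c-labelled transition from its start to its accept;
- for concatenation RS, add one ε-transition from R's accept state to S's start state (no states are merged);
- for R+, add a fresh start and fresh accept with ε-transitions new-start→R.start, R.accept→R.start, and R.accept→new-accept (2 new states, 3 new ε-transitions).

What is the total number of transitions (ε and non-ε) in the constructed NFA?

Bottom-up over the parse tree:
Each of the 3 symbol leaves contributes 1 transition (1 symbol, 0 ε).
  ba → 3 transitions (2 symbol, 1 ε)
  (ba)+ → 6 transitions (2 symbol, 4 ε)
  (ba)+a → 8 transitions (3 symbol, 5 ε)

8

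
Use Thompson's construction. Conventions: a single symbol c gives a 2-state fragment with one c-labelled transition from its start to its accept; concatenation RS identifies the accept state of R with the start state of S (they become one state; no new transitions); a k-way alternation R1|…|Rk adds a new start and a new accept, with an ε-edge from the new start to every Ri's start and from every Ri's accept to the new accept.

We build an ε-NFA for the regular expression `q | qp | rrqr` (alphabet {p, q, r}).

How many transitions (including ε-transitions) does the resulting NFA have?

Bottom-up over the parse tree:
Each of the 7 symbol leaves contributes 1 transition (1 symbol, 0 ε).
  qp : 2 transitions (2 symbol, 0 ε)
  rrqr : 4 transitions (4 symbol, 0 ε)
  q | qp | rrqr : 13 transitions (7 symbol, 6 ε)

13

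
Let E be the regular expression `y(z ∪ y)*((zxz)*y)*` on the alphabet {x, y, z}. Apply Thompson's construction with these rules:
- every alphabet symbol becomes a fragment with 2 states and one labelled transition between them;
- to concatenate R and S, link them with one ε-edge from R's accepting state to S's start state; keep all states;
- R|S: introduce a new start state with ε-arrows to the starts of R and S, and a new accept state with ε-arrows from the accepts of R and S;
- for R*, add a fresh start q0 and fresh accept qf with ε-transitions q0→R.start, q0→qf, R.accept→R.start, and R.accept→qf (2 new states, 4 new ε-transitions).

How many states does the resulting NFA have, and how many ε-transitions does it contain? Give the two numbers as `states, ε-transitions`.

Building bottom-up:
Each of the 7 symbol leaves contributes 2 states and 0 ε-transitions.
  z ∪ y = 6 states, 4 ε-transitions
  (z ∪ y)* = 8 states, 8 ε-transitions
  zxz = 6 states, 2 ε-transitions
  (zxz)* = 8 states, 6 ε-transitions
  (zxz)*y = 10 states, 7 ε-transitions
  ((zxz)*y)* = 12 states, 11 ε-transitions
  y(z ∪ y)*((zxz)*y)* = 22 states, 21 ε-transitions

22, 21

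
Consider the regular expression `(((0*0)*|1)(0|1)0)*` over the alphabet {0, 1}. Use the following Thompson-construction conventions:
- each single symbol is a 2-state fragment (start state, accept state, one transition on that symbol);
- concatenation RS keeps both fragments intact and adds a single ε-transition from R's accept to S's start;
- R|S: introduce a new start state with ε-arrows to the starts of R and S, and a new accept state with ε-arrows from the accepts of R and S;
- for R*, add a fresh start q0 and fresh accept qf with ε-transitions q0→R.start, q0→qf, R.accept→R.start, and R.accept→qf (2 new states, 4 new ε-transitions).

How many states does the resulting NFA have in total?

22

Recursing over subexpressions:
Each of the 6 symbol leaves contributes a 2-state fragment.
  0* → 4 states
  0*0 → 6 states
  (0*0)* → 8 states
  (0*0)*|1 → 12 states
  0|1 → 6 states
  ((0*0)*|1)(0|1)0 → 20 states
  (((0*0)*|1)(0|1)0)* → 22 states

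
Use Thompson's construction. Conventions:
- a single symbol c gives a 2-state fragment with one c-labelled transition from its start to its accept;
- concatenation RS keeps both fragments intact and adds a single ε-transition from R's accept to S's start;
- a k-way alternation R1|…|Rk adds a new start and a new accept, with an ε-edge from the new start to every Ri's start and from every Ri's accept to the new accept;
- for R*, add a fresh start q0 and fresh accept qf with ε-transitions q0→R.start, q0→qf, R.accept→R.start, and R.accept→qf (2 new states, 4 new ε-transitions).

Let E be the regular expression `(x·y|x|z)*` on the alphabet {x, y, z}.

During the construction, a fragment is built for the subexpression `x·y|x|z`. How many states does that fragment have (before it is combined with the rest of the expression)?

Fragment for `x·y|x|z`:
Each of the 4 symbol leaves contributes a 2-state fragment.
  x·y — 4 states
  x·y|x|z — 10 states

10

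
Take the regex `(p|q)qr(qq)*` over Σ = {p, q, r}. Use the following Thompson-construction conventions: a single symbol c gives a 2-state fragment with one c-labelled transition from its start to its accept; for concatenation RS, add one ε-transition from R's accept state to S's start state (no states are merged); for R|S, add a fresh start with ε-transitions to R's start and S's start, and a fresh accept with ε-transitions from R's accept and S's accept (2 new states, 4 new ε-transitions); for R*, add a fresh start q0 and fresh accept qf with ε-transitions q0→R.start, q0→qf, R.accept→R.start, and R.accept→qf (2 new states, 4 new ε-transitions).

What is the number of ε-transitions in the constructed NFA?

12

By structural recursion:
Each of the 6 symbol leaves contributes 0 ε-transitions.
  p|q : 4 ε-transitions
  qq : 1 ε-transition
  (qq)* : 5 ε-transitions
  (p|q)qr(qq)* : 12 ε-transitions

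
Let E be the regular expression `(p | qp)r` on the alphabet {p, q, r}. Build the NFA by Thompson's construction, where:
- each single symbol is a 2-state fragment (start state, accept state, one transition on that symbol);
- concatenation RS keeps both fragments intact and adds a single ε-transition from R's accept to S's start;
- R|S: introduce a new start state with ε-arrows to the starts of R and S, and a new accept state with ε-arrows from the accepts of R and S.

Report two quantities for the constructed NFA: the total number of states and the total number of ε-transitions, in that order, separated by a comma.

10, 6

Recursing over subexpressions:
Each of the 4 symbol leaves contributes 2 states and 0 ε-transitions.
  qp — 4 states, 1 ε-transition
  p | qp — 8 states, 5 ε-transitions
  (p | qp)r — 10 states, 6 ε-transitions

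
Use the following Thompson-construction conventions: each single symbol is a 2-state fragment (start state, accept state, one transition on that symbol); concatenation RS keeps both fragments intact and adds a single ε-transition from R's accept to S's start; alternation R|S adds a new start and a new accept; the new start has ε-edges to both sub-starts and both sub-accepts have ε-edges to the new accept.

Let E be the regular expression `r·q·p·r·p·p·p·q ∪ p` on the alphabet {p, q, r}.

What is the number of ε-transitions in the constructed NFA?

Recursing over subexpressions:
Each of the 9 symbol leaves contributes 0 ε-transitions.
  r·q·p·r·p·p·p·q — 7 ε-transitions
  r·q·p·r·p·p·p·q ∪ p — 11 ε-transitions

11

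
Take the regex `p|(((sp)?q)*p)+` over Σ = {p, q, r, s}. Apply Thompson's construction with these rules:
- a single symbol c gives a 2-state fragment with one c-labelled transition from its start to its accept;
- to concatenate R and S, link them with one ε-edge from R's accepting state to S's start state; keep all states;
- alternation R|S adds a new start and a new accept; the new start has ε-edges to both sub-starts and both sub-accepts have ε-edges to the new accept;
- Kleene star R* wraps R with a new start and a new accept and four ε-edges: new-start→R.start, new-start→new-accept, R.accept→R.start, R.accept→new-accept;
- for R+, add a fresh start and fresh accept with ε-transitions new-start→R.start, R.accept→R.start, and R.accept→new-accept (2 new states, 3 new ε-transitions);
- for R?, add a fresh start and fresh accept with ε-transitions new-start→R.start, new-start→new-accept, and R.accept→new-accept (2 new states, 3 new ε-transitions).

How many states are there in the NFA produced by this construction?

18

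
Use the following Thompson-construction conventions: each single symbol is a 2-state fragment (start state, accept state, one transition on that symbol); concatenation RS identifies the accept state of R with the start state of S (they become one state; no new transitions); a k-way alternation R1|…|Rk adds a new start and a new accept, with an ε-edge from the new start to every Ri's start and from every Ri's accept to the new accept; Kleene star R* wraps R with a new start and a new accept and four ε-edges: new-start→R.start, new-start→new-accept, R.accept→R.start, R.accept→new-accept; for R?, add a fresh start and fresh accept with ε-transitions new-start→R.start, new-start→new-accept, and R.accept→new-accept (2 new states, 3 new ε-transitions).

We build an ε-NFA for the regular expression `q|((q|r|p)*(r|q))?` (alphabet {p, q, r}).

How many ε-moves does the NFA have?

21

By structural recursion:
Each of the 6 symbol leaves contributes 0 ε-transitions.
  q|r|p → 6 ε-transitions
  (q|r|p)* → 10 ε-transitions
  r|q → 4 ε-transitions
  (q|r|p)*(r|q) → 14 ε-transitions
  ((q|r|p)*(r|q))? → 17 ε-transitions
  q|((q|r|p)*(r|q))? → 21 ε-transitions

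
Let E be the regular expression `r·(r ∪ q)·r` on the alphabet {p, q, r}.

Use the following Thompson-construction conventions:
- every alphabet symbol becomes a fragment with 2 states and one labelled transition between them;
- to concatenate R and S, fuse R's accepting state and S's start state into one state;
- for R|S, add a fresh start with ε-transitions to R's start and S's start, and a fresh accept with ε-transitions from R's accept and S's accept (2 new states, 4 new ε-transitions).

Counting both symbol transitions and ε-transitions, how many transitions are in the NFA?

Bottom-up over the parse tree:
Each of the 4 symbol leaves contributes 1 transition (1 symbol, 0 ε).
  r ∪ q : 6 transitions (2 symbol, 4 ε)
  r·(r ∪ q)·r : 8 transitions (4 symbol, 4 ε)

8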